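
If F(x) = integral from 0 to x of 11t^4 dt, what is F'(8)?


By the Fundamental Theorem of Calculus (Part 1):
If F(x) = integral from 0 to x of f(t) dt, then F'(x) = f(x)
Here f(t) = 11t^4
So F'(x) = 11x^4
Evaluate at x = 8:
F'(8) = 11 * 8^4
= 11 * 4096
= 45056

45056


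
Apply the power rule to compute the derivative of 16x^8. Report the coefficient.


We apply the power rule: d/dx [ax^n] = a*n * x^(n-1)
d/dx [16x^8]
= 16 * 8 * x^(8-1)
= 128x^7
The coefficient is 128

128


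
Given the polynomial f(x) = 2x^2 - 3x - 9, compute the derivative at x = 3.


Differentiate term by term using power and sum rules:
f(x) = 2x^2 - 3x - 9
f'(x) = 4x - 3
Substitute x = 3:
f'(3) = 4 * 3 - 3
= 12 - 3
= 9

9


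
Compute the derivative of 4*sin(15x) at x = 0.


Apply the chain rule to differentiate 4*sin(15x):
d/dx [4*sin(15x)]
= 4 * cos(15x) * d/dx(15x)
= 4 * 15 * cos(15x)
= 60 * cos(15x)
Evaluate at x = 0:
= 60 * cos(0)
= 60 * 1
= 60

60


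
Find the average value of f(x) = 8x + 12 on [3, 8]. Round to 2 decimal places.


Average value = 1/(b-a) * integral from a to b of f(x) dx
First compute the integral of 8x + 12:
F(x) = 4x^2 + 12x
F(8) = 4 * 64 + 12 * 8 = 352
F(3) = 4 * 9 + 12 * 3 = 72
Integral = 352 - 72 = 280
Average = 280 / (8 - 3) = 280 / 5
= 56 = 56.00

56.00


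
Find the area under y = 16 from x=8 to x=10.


The area under a constant function y = 16 is a rectangle.
Width = 10 - 8 = 2
Height = 16
Area = width * height
= 2 * 16
= 32

32


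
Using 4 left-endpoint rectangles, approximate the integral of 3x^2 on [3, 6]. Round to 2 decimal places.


Left Riemann sum uses left endpoints of each subinterval.
Interval: [3, 6], n = 4
dx = (6 - 3) / 4 = 3/4
Left endpoints: [3, 15/4, 9/2, 21/4]
f values: [27, 675/16, 243/4, 1323/16]
Sum = dx * (sum of f values)
= 3/4 * 1701/8
= 5103/32 ≈ 159.47

159.47


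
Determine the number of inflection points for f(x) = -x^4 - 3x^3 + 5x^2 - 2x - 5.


Inflection points occur where f''(x) = 0 and concavity changes.
f(x) = -x^4 - 3x^3 + 5x^2 - 2x - 5
f'(x) = -4x^3 - 9x^2 + 10x - 2
f''(x) = -12x^2 - 18x + 10
This is a quadratic in x. Use the discriminant to count real roots.
Discriminant = (-18)^2 - 4 * (-12) * 10
= 324 - (-480)
= 804
Since discriminant > 0, f''(x) = 0 has 2 distinct real solutions.
A quadratic with two distinct real roots changes sign at each root, so concavity changes at both.
Number of inflection points: 2

2


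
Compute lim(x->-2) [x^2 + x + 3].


Since polynomials are continuous, we use direct substitution.
lim(x->-2) of x^2 + x + 3
= 1 * (-2)^2 + 1 * (-2) + 3
= 4 - 2 + 3
= 5

5


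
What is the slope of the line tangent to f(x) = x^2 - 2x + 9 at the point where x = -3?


The slope of the tangent line equals f'(x) at the point.
f(x) = x^2 - 2x + 9
f'(x) = 2x - 2
At x = -3:
f'(-3) = 2 * (-3) - 2
= -6 - 2
= -8

-8


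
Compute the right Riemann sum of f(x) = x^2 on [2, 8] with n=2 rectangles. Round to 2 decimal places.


Right Riemann sum uses right endpoints of each subinterval.
Interval: [2, 8], n = 2
dx = (8 - 2) / 2 = 3
Right endpoints: [5, 8]
f values: [25, 64]
Sum = dx * (sum of f values)
= 3 * 89
= 267 = 267.00

267.00


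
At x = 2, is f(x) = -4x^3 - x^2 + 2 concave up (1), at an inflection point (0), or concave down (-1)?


Concavity is determined by the sign of f''(x).
f(x) = -4x^3 - x^2 + 2
f'(x) = -12x^2 - 2x
f''(x) = -24x - 2
f''(2) = -24 * 2 - 2
= -48 - 2
= -50
Since f''(2) < 0, the function is concave down (-1)

-1


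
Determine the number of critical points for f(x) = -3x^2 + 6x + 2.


Find where f'(x) = 0:
f'(x) = -6x + 6
Set f'(x) = 0:
-6x + 6 = 0
x = -6 / (-6) = 1
This is a linear equation in x, so there is exactly one solution.
Number of critical points: 1

1


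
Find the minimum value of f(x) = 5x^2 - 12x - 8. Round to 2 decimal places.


For a quadratic f(x) = ax^2 + bx + c with a > 0, the minimum is at the vertex.
Vertex x-coordinate: x = -b/(2a)
x = -(-12) / (2 * 5)
x = 12/10 = 6/5
Substitute back to find the minimum value:
f(6/5) = 5 * (6/5)^2 - 12 * (6/5) - 8
= 36/5 - 72/5 - 8
= -76/5 = -15.20

-15.20


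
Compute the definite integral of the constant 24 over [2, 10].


The integral of a constant k over [a, b] equals k * (b - a).
integral from 2 to 10 of 24 dx
= 24 * (10 - 2)
= 24 * 8
= 192

192


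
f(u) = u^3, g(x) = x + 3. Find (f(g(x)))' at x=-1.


Using the chain rule: (f(g(x)))' = f'(g(x)) * g'(x)
First, find g(-1):
g(-1) = 1 * (-1) + 3 = 2
Next, f'(u) = 3u^2
And g'(x) = 1
So f'(g(-1)) * g'(-1)
= 3 * 2^2 * 1
= 3 * 4 * 1
= 12

12


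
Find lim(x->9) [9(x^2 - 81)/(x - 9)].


Direct substitution gives 0/0, so we factor the numerator.
Factor: 9(x^2 - 81) = 9 * (x - 9)(x + 9)
Cancel the common factor (x - 9):
9(x^2 - 81)/(x - 9) = 9 * (x + 9)
Now substitute x = 9:
= 9 * (9 + 9) = 162

162


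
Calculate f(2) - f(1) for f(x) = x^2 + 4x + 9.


Net change = f(b) - f(a)
f(x) = x^2 + 4x + 9
Compute f(2):
f(2) = 1 * 2^2 + 4 * 2 + 9
= 4 + 8 + 9
= 21
Compute f(1):
f(1) = 1 * 1^2 + 4 * 1 + 9
= 1 + 4 + 9
= 14
Net change = 21 - 14 = 7

7


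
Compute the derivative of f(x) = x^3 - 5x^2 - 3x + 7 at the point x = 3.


Differentiate f(x) = x^3 - 5x^2 - 3x + 7 term by term:
f'(x) = 3x^2 - 10x - 3
Substitute x = 3:
f'(3) = 3 * 3^2 - 10 * 3 - 3
= 27 - 30 - 3
= -6

-6


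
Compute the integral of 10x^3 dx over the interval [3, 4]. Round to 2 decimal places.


Find the antiderivative of 10x^3:
F(x) = 10/4 * x^4
Apply the Fundamental Theorem of Calculus:
F(4) - F(3)
= 10/4 * 4^4 - 10/4 * 3^4
= 10/4 * (256 - 81)
= 10/4 * 175
= 875/2 = 437.50

437.50


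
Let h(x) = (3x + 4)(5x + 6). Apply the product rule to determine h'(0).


Let u(x) = 3x + 4 and v(x) = 5x + 6
u'(x) = 3
v'(x) = 5
Product rule: h'(x) = u'(x)*v(x) + u(x)*v'(x)
= 3 * (5x + 6) + (3x + 4) * 5
At x = 0:
u(0) = 3 * 0 + 4 = 4
v(0) = 5 * 0 + 6 = 6
h'(0) = 3 * 6 + 4 * 5
= 18 + 20
= 38

38


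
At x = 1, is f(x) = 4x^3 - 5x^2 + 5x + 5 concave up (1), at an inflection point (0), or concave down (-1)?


Concavity is determined by the sign of f''(x).
f(x) = 4x^3 - 5x^2 + 5x + 5
f'(x) = 12x^2 - 10x + 5
f''(x) = 24x - 10
f''(1) = 24 * 1 - 10
= 24 - 10
= 14
Since f''(1) > 0, the function is concave up (1)

1


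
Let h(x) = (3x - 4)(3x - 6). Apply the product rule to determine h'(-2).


Let u(x) = 3x - 4 and v(x) = 3x - 6
u'(x) = 3
v'(x) = 3
Product rule: h'(x) = u'(x)*v(x) + u(x)*v'(x)
= 3 * (3x - 6) + (3x - 4) * 3
At x = -2:
u(-2) = 3 * (-2) - 4 = -10
v(-2) = 3 * (-2) - 6 = -12
h'(-2) = 3 * (-12) + (-10) * 3
= -36 - 30
= -66

-66


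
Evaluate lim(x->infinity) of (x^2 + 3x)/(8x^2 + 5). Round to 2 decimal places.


For limits at infinity with equal-degree polynomials,
we compare leading coefficients.
Numerator leading term: x^2
Denominator leading term: 8x^2
Divide both by x^2:
lim = (1 + 3/x) / (8 + 5/x^2)
As x -> infinity, the 1/x and 1/x^2 terms vanish:
= 1/8 ≈ 0.13

0.13


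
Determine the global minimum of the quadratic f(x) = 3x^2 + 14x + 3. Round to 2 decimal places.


For a quadratic f(x) = ax^2 + bx + c with a > 0, the minimum is at the vertex.
Vertex x-coordinate: x = -b/(2a)
x = -(14) / (2 * 3)
x = -14/6 = -7/3
Substitute back to find the minimum value:
f(-7/3) = 3 * (-7/3)^2 + 14 * (-7/3) + 3
= 49/3 - 98/3 + 3
= -40/3 ≈ -13.33

-13.33


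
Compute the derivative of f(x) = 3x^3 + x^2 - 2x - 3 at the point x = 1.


Differentiate f(x) = 3x^3 + x^2 - 2x - 3 term by term:
f'(x) = 9x^2 + 2x - 2
Substitute x = 1:
f'(1) = 9 * 1^2 + 2 * 1 - 2
= 9 + 2 - 2
= 9

9


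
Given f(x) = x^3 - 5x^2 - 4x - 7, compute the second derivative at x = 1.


First derivative:
f'(x) = 3x^2 - 10x - 4
Second derivative:
f''(x) = 6x - 10
Substitute x = 1:
f''(1) = 6 * 1 - 10
= 6 - 10
= -4

-4


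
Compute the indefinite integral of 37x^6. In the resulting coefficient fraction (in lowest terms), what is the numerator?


Apply the power rule for integration:
integral of ax^n dx = a/(n+1) * x^(n+1) + C
integral of 37x^6 dx
= 37/7 * x^7 + C
The coefficient in lowest terms is 37/7, and its numerator is 37

37


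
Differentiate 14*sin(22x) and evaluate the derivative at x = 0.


Apply the chain rule to differentiate 14*sin(22x):
d/dx [14*sin(22x)]
= 14 * cos(22x) * d/dx(22x)
= 14 * 22 * cos(22x)
= 308 * cos(22x)
Evaluate at x = 0:
= 308 * cos(0)
= 308 * 1
= 308

308


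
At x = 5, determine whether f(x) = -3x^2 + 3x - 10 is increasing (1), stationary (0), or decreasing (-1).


Compute f'(x) to determine behavior:
f'(x) = -6x + 3
f'(5) = -6 * 5 + 3
= -30 + 3
= -27
Since f'(5) < 0, the function is decreasing (-1)

-1


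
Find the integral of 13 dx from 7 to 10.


The integral of a constant k over [a, b] equals k * (b - a).
integral from 7 to 10 of 13 dx
= 13 * (10 - 7)
= 13 * 3
= 39

39


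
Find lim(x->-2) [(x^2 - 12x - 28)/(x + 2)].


Direct substitution gives 0/0, so we factor the numerator.
Factor: (x^2 - 12x - 28) = (x + 2)(x - 14)
Cancel the common factor (x + 2):
(x^2 - 12x - 28)/(x + 2) = (x - 14)
Now substitute x = -2:
= (-2) - (14) = -16

-16


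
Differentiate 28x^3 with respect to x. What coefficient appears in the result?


We apply the power rule: d/dx [ax^n] = a*n * x^(n-1)
d/dx [28x^3]
= 28 * 3 * x^(3-1)
= 84x^2
The coefficient is 84

84


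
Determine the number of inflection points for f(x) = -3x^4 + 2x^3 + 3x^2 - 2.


Inflection points occur where f''(x) = 0 and concavity changes.
f(x) = -3x^4 + 2x^3 + 3x^2 - 2
f'(x) = -12x^3 + 6x^2 + 6x
f''(x) = -36x^2 + 12x + 6
This is a quadratic in x. Use the discriminant to count real roots.
Discriminant = (12)^2 - 4 * (-36) * 6
= 144 - (-864)
= 1008
Since discriminant > 0, f''(x) = 0 has 2 distinct real solutions.
A quadratic with two distinct real roots changes sign at each root, so concavity changes at both.
Number of inflection points: 2

2


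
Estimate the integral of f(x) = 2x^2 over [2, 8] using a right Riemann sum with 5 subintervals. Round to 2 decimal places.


Right Riemann sum uses right endpoints of each subinterval.
Interval: [2, 8], n = 5
dx = (8 - 2) / 5 = 6/5
Right endpoints: [16/5, 22/5, 28/5, 34/5, 8]
f values: [512/25, 968/25, 1568/25, 2312/25, 128]
Sum = dx * (sum of f values)
= 6/5 * 1712/5
= 10272/25 = 410.88

410.88


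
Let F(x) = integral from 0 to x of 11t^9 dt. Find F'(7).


By the Fundamental Theorem of Calculus (Part 1):
If F(x) = integral from 0 to x of f(t) dt, then F'(x) = f(x)
Here f(t) = 11t^9
So F'(x) = 11x^9
Evaluate at x = 7:
F'(7) = 11 * 7^9
= 11 * 40353607
= 443889677

443889677


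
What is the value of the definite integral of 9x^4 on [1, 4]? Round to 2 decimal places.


Find the antiderivative of 9x^4:
F(x) = 9/5 * x^5
Apply the Fundamental Theorem of Calculus:
F(4) - F(1)
= 9/5 * 4^5 - 9/5 * 1^5
= 9/5 * (1024 - 1)
= 9/5 * 1023
= 9207/5 = 1841.40

1841.40


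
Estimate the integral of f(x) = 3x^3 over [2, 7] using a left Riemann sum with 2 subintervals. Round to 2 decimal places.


Left Riemann sum uses left endpoints of each subinterval.
Interval: [2, 7], n = 2
dx = (7 - 2) / 2 = 5/2
Left endpoints: [2, 9/2]
f values: [24, 2187/8]
Sum = dx * (sum of f values)
= 5/2 * 2379/8
= 11895/16 ≈ 743.44

743.44


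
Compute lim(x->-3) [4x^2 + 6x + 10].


Since polynomials are continuous, we use direct substitution.
lim(x->-3) of 4x^2 + 6x + 10
= 4 * (-3)^2 + 6 * (-3) + 10
= 36 - 18 + 10
= 28

28


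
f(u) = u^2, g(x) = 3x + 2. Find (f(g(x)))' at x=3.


Using the chain rule: (f(g(x)))' = f'(g(x)) * g'(x)
First, find g(3):
g(3) = 3 * 3 + 2 = 11
Next, f'(u) = 2u
And g'(x) = 3
So f'(g(3)) * g'(3)
= 2 * 11 * 3
= 66

66


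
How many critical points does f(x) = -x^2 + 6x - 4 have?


Find where f'(x) = 0:
f'(x) = -2x + 6
Set f'(x) = 0:
-2x + 6 = 0
x = -6 / (-2) = 3
This is a linear equation in x, so there is exactly one solution.
Number of critical points: 1

1


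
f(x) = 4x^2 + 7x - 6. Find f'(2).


Differentiate term by term using power and sum rules:
f(x) = 4x^2 + 7x - 6
f'(x) = 8x + 7
Substitute x = 2:
f'(2) = 8 * 2 + 7
= 16 + 7
= 23

23


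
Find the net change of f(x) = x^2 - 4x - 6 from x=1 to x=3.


Net change = f(b) - f(a)
f(x) = x^2 - 4x - 6
Compute f(3):
f(3) = 1 * 3^2 - 4 * 3 - 6
= 9 - 12 - 6
= -9
Compute f(1):
f(1) = 1 * 1^2 - 4 * 1 - 6
= 1 - 4 - 6
= -9
Net change = -9 - (-9) = 0

0


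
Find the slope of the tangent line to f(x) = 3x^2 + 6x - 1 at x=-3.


The slope of the tangent line equals f'(x) at the point.
f(x) = 3x^2 + 6x - 1
f'(x) = 6x + 6
At x = -3:
f'(-3) = 6 * (-3) + 6
= -18 + 6
= -12

-12


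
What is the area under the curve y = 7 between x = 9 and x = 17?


The area under a constant function y = 7 is a rectangle.
Width = 17 - 9 = 8
Height = 7
Area = width * height
= 8 * 7
= 56

56


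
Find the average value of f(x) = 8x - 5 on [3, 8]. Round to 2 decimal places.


Average value = 1/(b-a) * integral from a to b of f(x) dx
First compute the integral of 8x - 5:
F(x) = 4x^2 - 5x
F(8) = 4 * 64 - 5 * 8 = 216
F(3) = 4 * 9 - 5 * 3 = 21
Integral = 216 - 21 = 195
Average = 195 / (8 - 3) = 195 / 5
= 39 = 39.00

39.00


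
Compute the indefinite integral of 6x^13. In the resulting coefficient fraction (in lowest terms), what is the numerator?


Apply the power rule for integration:
integral of ax^n dx = a/(n+1) * x^(n+1) + C
integral of 6x^13 dx
= 6/14 * x^14 + C
= 3/7 * x^14 + C
The coefficient in lowest terms is 3/7, and its numerator is 3

3


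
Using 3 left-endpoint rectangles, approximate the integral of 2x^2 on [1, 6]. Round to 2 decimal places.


Left Riemann sum uses left endpoints of each subinterval.
Interval: [1, 6], n = 3
dx = (6 - 1) / 3 = 5/3
Left endpoints: [1, 8/3, 13/3]
f values: [2, 128/9, 338/9]
Sum = dx * (sum of f values)
= 5/3 * 484/9
= 2420/27 ≈ 89.63

89.63


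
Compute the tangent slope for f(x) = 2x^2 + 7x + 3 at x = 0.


The slope of the tangent line equals f'(x) at the point.
f(x) = 2x^2 + 7x + 3
f'(x) = 4x + 7
At x = 0:
f'(0) = 4 * 0 + 7
= 0 + 7
= 7

7


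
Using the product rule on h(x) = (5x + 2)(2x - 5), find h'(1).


Let u(x) = 5x + 2 and v(x) = 2x - 5
u'(x) = 5
v'(x) = 2
Product rule: h'(x) = u'(x)*v(x) + u(x)*v'(x)
= 5 * (2x - 5) + (5x + 2) * 2
At x = 1:
u(1) = 5 * 1 + 2 = 7
v(1) = 2 * 1 - 5 = -3
h'(1) = 5 * (-3) + 7 * 2
= -15 + 14
= -1

-1


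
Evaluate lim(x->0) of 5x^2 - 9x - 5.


Since polynomials are continuous, we use direct substitution.
lim(x->0) of 5x^2 - 9x - 5
= 5 * 0^2 - 9 * 0 - 5
= 0 + 0 - 5
= -5

-5


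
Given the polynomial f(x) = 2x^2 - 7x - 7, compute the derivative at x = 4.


Differentiate term by term using power and sum rules:
f(x) = 2x^2 - 7x - 7
f'(x) = 4x - 7
Substitute x = 4:
f'(4) = 4 * 4 - 7
= 16 - 7
= 9

9


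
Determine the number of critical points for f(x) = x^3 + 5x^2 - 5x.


Find where f'(x) = 0:
f(x) = x^3 + 5x^2 - 5x
f'(x) = 3x^2 + 10x - 5
This is a quadratic in x. Use the discriminant to count real roots.
Discriminant = (10)^2 - 4 * 3 * (-5)
= 100 - (-60)
= 160
Since discriminant > 0, f'(x) = 0 has 2 real solutions.
Number of critical points: 2

2


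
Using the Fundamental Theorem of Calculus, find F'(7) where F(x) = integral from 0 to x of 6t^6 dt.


By the Fundamental Theorem of Calculus (Part 1):
If F(x) = integral from 0 to x of f(t) dt, then F'(x) = f(x)
Here f(t) = 6t^6
So F'(x) = 6x^6
Evaluate at x = 7:
F'(7) = 6 * 7^6
= 6 * 117649
= 705894

705894


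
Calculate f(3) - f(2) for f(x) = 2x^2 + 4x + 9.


Net change = f(b) - f(a)
f(x) = 2x^2 + 4x + 9
Compute f(3):
f(3) = 2 * 3^2 + 4 * 3 + 9
= 18 + 12 + 9
= 39
Compute f(2):
f(2) = 2 * 2^2 + 4 * 2 + 9
= 8 + 8 + 9
= 25
Net change = 39 - 25 = 14

14


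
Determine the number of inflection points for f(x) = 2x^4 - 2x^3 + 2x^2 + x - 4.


Inflection points occur where f''(x) = 0 and concavity changes.
f(x) = 2x^4 - 2x^3 + 2x^2 + x - 4
f'(x) = 8x^3 - 6x^2 + 4x + 1
f''(x) = 24x^2 - 12x + 4
This is a quadratic in x. Use the discriminant to count real roots.
Discriminant = (-12)^2 - 4 * 24 * 4
= 144 - 384
= -240
Since discriminant < 0, f''(x) = 0 has no real solutions.
Number of inflection points: 0

0


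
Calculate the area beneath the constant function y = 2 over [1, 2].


The area under a constant function y = 2 is a rectangle.
Width = 2 - 1 = 1
Height = 2
Area = width * height
= 1 * 2
= 2

2


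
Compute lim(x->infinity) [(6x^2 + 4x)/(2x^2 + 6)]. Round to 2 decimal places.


For limits at infinity with equal-degree polynomials,
we compare leading coefficients.
Numerator leading term: 6x^2
Denominator leading term: 2x^2
Divide both by x^2:
lim = (6 + 4/x) / (2 + 6/x^2)
As x -> infinity, the 1/x and 1/x^2 terms vanish:
= 6/2 = 3 = 3.00

3.00


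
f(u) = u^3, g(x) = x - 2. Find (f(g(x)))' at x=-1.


Using the chain rule: (f(g(x)))' = f'(g(x)) * g'(x)
First, find g(-1):
g(-1) = 1 * (-1) - 2 = -3
Next, f'(u) = 3u^2
And g'(x) = 1
So f'(g(-1)) * g'(-1)
= 3 * (-3)^2 * 1
= 3 * 9 * 1
= 27

27


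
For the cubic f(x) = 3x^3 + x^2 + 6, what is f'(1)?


Differentiate f(x) = 3x^3 + x^2 + 6 term by term:
f'(x) = 9x^2 + 2x
Substitute x = 1:
f'(1) = 9 * 1^2 + 2 * 1 + 0
= 9 + 2 + 0
= 11

11


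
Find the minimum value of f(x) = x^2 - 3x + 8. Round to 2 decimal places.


For a quadratic f(x) = ax^2 + bx + c with a > 0, the minimum is at the vertex.
Vertex x-coordinate: x = -b/(2a)
x = -(-3) / (2 * 1)
x = 3/2
Substitute back to find the minimum value:
f(3/2) = 1 * (3/2)^2 - 3 * (3/2) + 8
= 9/4 - 9/2 + 8
= 23/4 = 5.75

5.75


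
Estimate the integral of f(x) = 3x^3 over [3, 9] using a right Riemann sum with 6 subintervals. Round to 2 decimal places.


Right Riemann sum uses right endpoints of each subinterval.
Interval: [3, 9], n = 6
dx = (9 - 3) / 6 = 1
Right endpoints: [4, 5, 6, 7, 8, 9]
f values: [192, 375, 648, 1029, 1536, 2187]
Sum = dx * (sum of f values)
= 1 * 5967
= 5967 = 5967.00

5967.00


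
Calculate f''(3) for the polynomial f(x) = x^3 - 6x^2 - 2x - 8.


First derivative:
f'(x) = 3x^2 - 12x - 2
Second derivative:
f''(x) = 6x - 12
Substitute x = 3:
f''(3) = 6 * 3 - 12
= 18 - 12
= 6

6


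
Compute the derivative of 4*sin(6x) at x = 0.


Apply the chain rule to differentiate 4*sin(6x):
d/dx [4*sin(6x)]
= 4 * cos(6x) * d/dx(6x)
= 4 * 6 * cos(6x)
= 24 * cos(6x)
Evaluate at x = 0:
= 24 * cos(0)
= 24 * 1
= 24

24


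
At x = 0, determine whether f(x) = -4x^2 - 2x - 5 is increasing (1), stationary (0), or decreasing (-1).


Compute f'(x) to determine behavior:
f'(x) = -8x - 2
f'(0) = -8 * 0 - 2
= 0 - 2
= -2
Since f'(0) < 0, the function is decreasing (-1)

-1


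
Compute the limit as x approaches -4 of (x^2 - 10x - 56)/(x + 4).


Direct substitution gives 0/0, so we factor the numerator.
Factor: (x^2 - 10x - 56) = (x + 4)(x - 14)
Cancel the common factor (x + 4):
(x^2 - 10x - 56)/(x + 4) = (x - 14)
Now substitute x = -4:
= (-4) - (14) = -18

-18


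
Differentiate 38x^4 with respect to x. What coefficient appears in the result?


We apply the power rule: d/dx [ax^n] = a*n * x^(n-1)
d/dx [38x^4]
= 38 * 4 * x^(4-1)
= 152x^3
The coefficient is 152

152


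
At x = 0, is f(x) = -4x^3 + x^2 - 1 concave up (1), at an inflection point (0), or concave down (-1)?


Concavity is determined by the sign of f''(x).
f(x) = -4x^3 + x^2 - 1
f'(x) = -12x^2 + 2x
f''(x) = -24x + 2
f''(0) = -24 * 0 + 2
= 0 + 2
= 2
Since f''(0) > 0, the function is concave up (1)

1


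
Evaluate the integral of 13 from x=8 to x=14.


The integral of a constant k over [a, b] equals k * (b - a).
integral from 8 to 14 of 13 dx
= 13 * (14 - 8)
= 13 * 6
= 78

78


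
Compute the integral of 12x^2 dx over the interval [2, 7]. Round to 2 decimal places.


Find the antiderivative of 12x^2:
F(x) = 12/3 * x^3
Apply the Fundamental Theorem of Calculus:
F(7) - F(2)
= 12/3 * 7^3 - 12/3 * 2^3
= 12/3 * (343 - 8)
= 12/3 * 335
= 1340 = 1340.00

1340.00


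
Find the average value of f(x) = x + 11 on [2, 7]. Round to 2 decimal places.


Average value = 1/(b-a) * integral from a to b of f(x) dx
First compute the integral of x + 11:
F(x) = (1/2)x^2 + 11x
F(7) = 1/2 * 49 + 11 * 7 = 203/2
F(2) = 1/2 * 4 + 11 * 2 = 24
Integral = 203/2 - 24 = 155/2
Average = (155/2) / (7 - 2) = (155/2) / 5
= 31/2 = 15.50

15.50


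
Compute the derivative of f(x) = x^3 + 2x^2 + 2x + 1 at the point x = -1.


Differentiate f(x) = x^3 + 2x^2 + 2x + 1 term by term:
f'(x) = 3x^2 + 4x + 2
Substitute x = -1:
f'(-1) = 3 * (-1)^2 + 4 * (-1) + 2
= 3 - 4 + 2
= 1

1


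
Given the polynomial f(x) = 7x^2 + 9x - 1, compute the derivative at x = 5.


Differentiate term by term using power and sum rules:
f(x) = 7x^2 + 9x - 1
f'(x) = 14x + 9
Substitute x = 5:
f'(5) = 14 * 5 + 9
= 70 + 9
= 79

79


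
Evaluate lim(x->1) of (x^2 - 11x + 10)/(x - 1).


Direct substitution gives 0/0, so we factor the numerator.
Factor: (x^2 - 11x + 10) = (x - 1)(x - 10)
Cancel the common factor (x - 1):
(x^2 - 11x + 10)/(x - 1) = (x - 10)
Now substitute x = 1:
= (1) - (10) = -9

-9


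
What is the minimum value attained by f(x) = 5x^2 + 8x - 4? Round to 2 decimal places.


For a quadratic f(x) = ax^2 + bx + c with a > 0, the minimum is at the vertex.
Vertex x-coordinate: x = -b/(2a)
x = -(8) / (2 * 5)
x = -8/10 = -4/5
Substitute back to find the minimum value:
f(-4/5) = 5 * (-4/5)^2 + 8 * (-4/5) - 4
= 16/5 - 32/5 - 4
= -36/5 = -7.20

-7.20


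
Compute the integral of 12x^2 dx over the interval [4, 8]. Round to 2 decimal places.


Find the antiderivative of 12x^2:
F(x) = 12/3 * x^3
Apply the Fundamental Theorem of Calculus:
F(8) - F(4)
= 12/3 * 8^3 - 12/3 * 4^3
= 12/3 * (512 - 64)
= 12/3 * 448
= 1792 = 1792.00

1792.00


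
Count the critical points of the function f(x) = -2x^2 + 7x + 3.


Find where f'(x) = 0:
f'(x) = -4x + 7
Set f'(x) = 0:
-4x + 7 = 0
x = -7 / (-4) = 7/4
This is a linear equation in x, so there is exactly one solution.
Number of critical points: 1

1


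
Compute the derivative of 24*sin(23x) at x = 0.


Apply the chain rule to differentiate 24*sin(23x):
d/dx [24*sin(23x)]
= 24 * cos(23x) * d/dx(23x)
= 24 * 23 * cos(23x)
= 552 * cos(23x)
Evaluate at x = 0:
= 552 * cos(0)
= 552 * 1
= 552

552


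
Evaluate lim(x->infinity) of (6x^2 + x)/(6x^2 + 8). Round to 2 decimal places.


For limits at infinity with equal-degree polynomials,
we compare leading coefficients.
Numerator leading term: 6x^2
Denominator leading term: 6x^2
Divide both by x^2:
lim = (6 + 1/x) / (6 + 8/x^2)
As x -> infinity, the 1/x and 1/x^2 terms vanish:
= 6/6 = 1 = 1.00

1.00


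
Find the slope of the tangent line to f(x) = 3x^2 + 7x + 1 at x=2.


The slope of the tangent line equals f'(x) at the point.
f(x) = 3x^2 + 7x + 1
f'(x) = 6x + 7
At x = 2:
f'(2) = 6 * 2 + 7
= 12 + 7
= 19

19


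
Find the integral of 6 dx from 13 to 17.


The integral of a constant k over [a, b] equals k * (b - a).
integral from 13 to 17 of 6 dx
= 6 * (17 - 13)
= 6 * 4
= 24

24


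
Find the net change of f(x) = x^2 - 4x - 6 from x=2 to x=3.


Net change = f(b) - f(a)
f(x) = x^2 - 4x - 6
Compute f(3):
f(3) = 1 * 3^2 - 4 * 3 - 6
= 9 - 12 - 6
= -9
Compute f(2):
f(2) = 1 * 2^2 - 4 * 2 - 6
= 4 - 8 - 6
= -10
Net change = -9 - (-10) = 1

1


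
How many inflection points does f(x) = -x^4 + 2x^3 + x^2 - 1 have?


Inflection points occur where f''(x) = 0 and concavity changes.
f(x) = -x^4 + 2x^3 + x^2 - 1
f'(x) = -4x^3 + 6x^2 + 2x
f''(x) = -12x^2 + 12x + 2
This is a quadratic in x. Use the discriminant to count real roots.
Discriminant = (12)^2 - 4 * (-12) * 2
= 144 - (-96)
= 240
Since discriminant > 0, f''(x) = 0 has 2 distinct real solutions.
A quadratic with two distinct real roots changes sign at each root, so concavity changes at both.
Number of inflection points: 2

2


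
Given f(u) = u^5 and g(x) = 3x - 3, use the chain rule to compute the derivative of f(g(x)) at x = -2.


Using the chain rule: (f(g(x)))' = f'(g(x)) * g'(x)
First, find g(-2):
g(-2) = 3 * (-2) - 3 = -9
Next, f'(u) = 5u^4
And g'(x) = 3
So f'(g(-2)) * g'(-2)
= 5 * (-9)^4 * 3
= 5 * 6561 * 3
= 98415

98415


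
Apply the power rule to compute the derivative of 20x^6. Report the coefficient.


We apply the power rule: d/dx [ax^n] = a*n * x^(n-1)
d/dx [20x^6]
= 20 * 6 * x^(6-1)
= 120x^5
The coefficient is 120

120


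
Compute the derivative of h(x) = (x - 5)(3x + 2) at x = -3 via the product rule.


Let u(x) = x - 5 and v(x) = 3x + 2
u'(x) = 1
v'(x) = 3
Product rule: h'(x) = u'(x)*v(x) + u(x)*v'(x)
= 1 * (3x + 2) + (x - 5) * 3
At x = -3:
u(-3) = 1 * (-3) - 5 = -8
v(-3) = 3 * (-3) + 2 = -7
h'(-3) = 1 * (-7) + (-8) * 3
= -7 - 24
= -31

-31


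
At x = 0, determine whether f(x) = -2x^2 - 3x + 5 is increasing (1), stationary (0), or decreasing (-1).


Compute f'(x) to determine behavior:
f'(x) = -4x - 3
f'(0) = -4 * 0 - 3
= 0 - 3
= -3
Since f'(0) < 0, the function is decreasing (-1)

-1


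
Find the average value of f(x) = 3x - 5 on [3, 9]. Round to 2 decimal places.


Average value = 1/(b-a) * integral from a to b of f(x) dx
First compute the integral of 3x - 5:
F(x) = (3/2)x^2 - 5x
F(9) = 3/2 * 81 - 5 * 9 = 153/2
F(3) = 3/2 * 9 - 5 * 3 = -3/2
Integral = 153/2 - (-3/2) = 78
Average = 78 / (9 - 3) = 78 / 6
= 13 = 13.00

13.00


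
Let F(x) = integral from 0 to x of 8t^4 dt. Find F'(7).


By the Fundamental Theorem of Calculus (Part 1):
If F(x) = integral from 0 to x of f(t) dt, then F'(x) = f(x)
Here f(t) = 8t^4
So F'(x) = 8x^4
Evaluate at x = 7:
F'(7) = 8 * 7^4
= 8 * 2401
= 19208

19208


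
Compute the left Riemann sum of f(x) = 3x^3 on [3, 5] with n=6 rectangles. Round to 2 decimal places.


Left Riemann sum uses left endpoints of each subinterval.
Interval: [3, 5], n = 6
dx = (5 - 3) / 6 = 1/3
Left endpoints: [3, 10/3, 11/3, 4, 13/3, 14/3]
f values: [81, 1000/9, 1331/9, 192, 2197/9, 2744/9]
Sum = dx * (sum of f values)
= 1/3 * 1081
= 1081/3 ≈ 360.33

360.33


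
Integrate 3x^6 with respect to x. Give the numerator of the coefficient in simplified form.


Apply the power rule for integration:
integral of ax^n dx = a/(n+1) * x^(n+1) + C
integral of 3x^6 dx
= 3/7 * x^7 + C
The coefficient in lowest terms is 3/7, and its numerator is 3

3


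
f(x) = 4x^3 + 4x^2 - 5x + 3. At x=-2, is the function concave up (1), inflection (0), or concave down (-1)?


Concavity is determined by the sign of f''(x).
f(x) = 4x^3 + 4x^2 - 5x + 3
f'(x) = 12x^2 + 8x - 5
f''(x) = 24x + 8
f''(-2) = 24 * (-2) + 8
= -48 + 8
= -40
Since f''(-2) < 0, the function is concave down (-1)

-1


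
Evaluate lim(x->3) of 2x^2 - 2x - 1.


Since polynomials are continuous, we use direct substitution.
lim(x->3) of 2x^2 - 2x - 1
= 2 * 3^2 - 2 * 3 - 1
= 18 - 6 - 1
= 11

11


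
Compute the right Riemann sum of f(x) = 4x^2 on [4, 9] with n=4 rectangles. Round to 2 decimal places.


Right Riemann sum uses right endpoints of each subinterval.
Interval: [4, 9], n = 4
dx = (9 - 4) / 4 = 5/4
Right endpoints: [21/4, 13/2, 31/4, 9]
f values: [441/4, 169, 961/4, 324]
Sum = dx * (sum of f values)
= 5/4 * 1687/2
= 8435/8 ≈ 1054.38

1054.38


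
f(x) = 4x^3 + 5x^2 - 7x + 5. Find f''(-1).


First derivative:
f'(x) = 12x^2 + 10x - 7
Second derivative:
f''(x) = 24x + 10
Substitute x = -1:
f''(-1) = 24 * (-1) + 10
= -24 + 10
= -14

-14


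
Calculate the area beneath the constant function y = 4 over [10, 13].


The area under a constant function y = 4 is a rectangle.
Width = 13 - 10 = 3
Height = 4
Area = width * height
= 3 * 4
= 12

12


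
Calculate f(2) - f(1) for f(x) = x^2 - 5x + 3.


Net change = f(b) - f(a)
f(x) = x^2 - 5x + 3
Compute f(2):
f(2) = 1 * 2^2 - 5 * 2 + 3
= 4 - 10 + 3
= -3
Compute f(1):
f(1) = 1 * 1^2 - 5 * 1 + 3
= 1 - 5 + 3
= -1
Net change = -3 - (-1) = -2

-2


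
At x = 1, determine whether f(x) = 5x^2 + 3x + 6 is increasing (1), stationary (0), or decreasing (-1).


Compute f'(x) to determine behavior:
f'(x) = 10x + 3
f'(1) = 10 * 1 + 3
= 10 + 3
= 13
Since f'(1) > 0, the function is increasing (1)

1


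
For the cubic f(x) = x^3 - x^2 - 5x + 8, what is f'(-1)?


Differentiate f(x) = x^3 - x^2 - 5x + 8 term by term:
f'(x) = 3x^2 - 2x - 5
Substitute x = -1:
f'(-1) = 3 * (-1)^2 - 2 * (-1) - 5
= 3 + 2 - 5
= 0

0


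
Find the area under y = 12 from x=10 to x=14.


The area under a constant function y = 12 is a rectangle.
Width = 14 - 10 = 4
Height = 12
Area = width * height
= 4 * 12
= 48

48


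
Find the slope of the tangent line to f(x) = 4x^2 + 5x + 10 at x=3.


The slope of the tangent line equals f'(x) at the point.
f(x) = 4x^2 + 5x + 10
f'(x) = 8x + 5
At x = 3:
f'(3) = 8 * 3 + 5
= 24 + 5
= 29

29


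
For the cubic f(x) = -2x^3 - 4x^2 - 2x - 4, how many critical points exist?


Find where f'(x) = 0:
f(x) = -2x^3 - 4x^2 - 2x - 4
f'(x) = -6x^2 - 8x - 2
This is a quadratic in x. Use the discriminant to count real roots.
Discriminant = (-8)^2 - 4 * (-6) * (-2)
= 64 - 48
= 16
Since discriminant > 0, f'(x) = 0 has 2 real solutions.
Number of critical points: 2

2


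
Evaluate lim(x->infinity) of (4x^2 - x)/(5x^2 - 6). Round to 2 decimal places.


For limits at infinity with equal-degree polynomials,
we compare leading coefficients.
Numerator leading term: 4x^2
Denominator leading term: 5x^2
Divide both by x^2:
lim = (4 - 1/x) / (5 - 6/x^2)
As x -> infinity, the 1/x and 1/x^2 terms vanish:
= 4/5 = 0.80

0.80


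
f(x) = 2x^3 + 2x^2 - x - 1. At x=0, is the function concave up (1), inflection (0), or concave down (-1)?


Concavity is determined by the sign of f''(x).
f(x) = 2x^3 + 2x^2 - x - 1
f'(x) = 6x^2 + 4x - 1
f''(x) = 12x + 4
f''(0) = 12 * 0 + 4
= 0 + 4
= 4
Since f''(0) > 0, the function is concave up (1)

1


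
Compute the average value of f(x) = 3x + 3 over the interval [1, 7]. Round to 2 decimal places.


Average value = 1/(b-a) * integral from a to b of f(x) dx
First compute the integral of 3x + 3:
F(x) = (3/2)x^2 + 3x
F(7) = 3/2 * 49 + 3 * 7 = 189/2
F(1) = 3/2 * 1 + 3 * 1 = 9/2
Integral = 189/2 - 9/2 = 90
Average = 90 / (7 - 1) = 90 / 6
= 15 = 15.00

15.00


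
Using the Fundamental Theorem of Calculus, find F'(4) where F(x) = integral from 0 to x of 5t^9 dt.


By the Fundamental Theorem of Calculus (Part 1):
If F(x) = integral from 0 to x of f(t) dt, then F'(x) = f(x)
Here f(t) = 5t^9
So F'(x) = 5x^9
Evaluate at x = 4:
F'(4) = 5 * 4^9
= 5 * 262144
= 1310720

1310720


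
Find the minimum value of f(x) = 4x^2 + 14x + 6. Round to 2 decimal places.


For a quadratic f(x) = ax^2 + bx + c with a > 0, the minimum is at the vertex.
Vertex x-coordinate: x = -b/(2a)
x = -(14) / (2 * 4)
x = -14/8 = -7/4
Substitute back to find the minimum value:
f(-7/4) = 4 * (-7/4)^2 + 14 * (-7/4) + 6
= 49/4 - 49/2 + 6
= -25/4 = -6.25

-6.25


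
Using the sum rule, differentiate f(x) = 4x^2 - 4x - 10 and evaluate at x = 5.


Differentiate term by term using power and sum rules:
f(x) = 4x^2 - 4x - 10
f'(x) = 8x - 4
Substitute x = 5:
f'(5) = 8 * 5 - 4
= 40 - 4
= 36

36


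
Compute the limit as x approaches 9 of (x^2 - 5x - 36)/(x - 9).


Direct substitution gives 0/0, so we factor the numerator.
Factor: (x^2 - 5x - 36) = (x - 9)(x + 4)
Cancel the common factor (x - 9):
(x^2 - 5x - 36)/(x - 9) = (x + 4)
Now substitute x = 9:
= (9) - (-4) = 13

13


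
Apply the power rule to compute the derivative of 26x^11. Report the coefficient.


We apply the power rule: d/dx [ax^n] = a*n * x^(n-1)
d/dx [26x^11]
= 26 * 11 * x^(11-1)
= 286x^10
The coefficient is 286

286


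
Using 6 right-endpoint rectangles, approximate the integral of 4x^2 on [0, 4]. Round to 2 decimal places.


Right Riemann sum uses right endpoints of each subinterval.
Interval: [0, 4], n = 6
dx = (4 - 0) / 6 = 2/3
Right endpoints: [2/3, 4/3, 2, 8/3, 10/3, 4]
f values: [16/9, 64/9, 16, 256/9, 400/9, 64]
Sum = dx * (sum of f values)
= 2/3 * 1456/9
= 2912/27 ≈ 107.85

107.85


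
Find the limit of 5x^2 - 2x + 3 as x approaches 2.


Since polynomials are continuous, we use direct substitution.
lim(x->2) of 5x^2 - 2x + 3
= 5 * 2^2 - 2 * 2 + 3
= 20 - 4 + 3
= 19

19


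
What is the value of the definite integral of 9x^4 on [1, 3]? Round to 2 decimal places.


Find the antiderivative of 9x^4:
F(x) = 9/5 * x^5
Apply the Fundamental Theorem of Calculus:
F(3) - F(1)
= 9/5 * 3^5 - 9/5 * 1^5
= 9/5 * (243 - 1)
= 9/5 * 242
= 2178/5 = 435.60

435.60


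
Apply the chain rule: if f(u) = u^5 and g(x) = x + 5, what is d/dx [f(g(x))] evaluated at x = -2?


Using the chain rule: (f(g(x)))' = f'(g(x)) * g'(x)
First, find g(-2):
g(-2) = 1 * (-2) + 5 = 3
Next, f'(u) = 5u^4
And g'(x) = 1
So f'(g(-2)) * g'(-2)
= 5 * 3^4 * 1
= 5 * 81 * 1
= 405

405


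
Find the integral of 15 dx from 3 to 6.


The integral of a constant k over [a, b] equals k * (b - a).
integral from 3 to 6 of 15 dx
= 15 * (6 - 3)
= 15 * 3
= 45

45


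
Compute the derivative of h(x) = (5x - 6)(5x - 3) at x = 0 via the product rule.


Let u(x) = 5x - 6 and v(x) = 5x - 3
u'(x) = 5
v'(x) = 5
Product rule: h'(x) = u'(x)*v(x) + u(x)*v'(x)
= 5 * (5x - 3) + (5x - 6) * 5
At x = 0:
u(0) = 5 * 0 - 6 = -6
v(0) = 5 * 0 - 3 = -3
h'(0) = 5 * (-3) + (-6) * 5
= -15 - 30
= -45

-45


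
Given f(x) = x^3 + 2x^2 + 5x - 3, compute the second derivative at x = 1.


First derivative:
f'(x) = 3x^2 + 4x + 5
Second derivative:
f''(x) = 6x + 4
Substitute x = 1:
f''(1) = 6 * 1 + 4
= 6 + 4
= 10

10


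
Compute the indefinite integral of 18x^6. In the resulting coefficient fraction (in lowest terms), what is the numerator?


Apply the power rule for integration:
integral of ax^n dx = a/(n+1) * x^(n+1) + C
integral of 18x^6 dx
= 18/7 * x^7 + C
The coefficient in lowest terms is 18/7, and its numerator is 18

18


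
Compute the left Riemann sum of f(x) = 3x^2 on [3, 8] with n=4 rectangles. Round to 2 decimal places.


Left Riemann sum uses left endpoints of each subinterval.
Interval: [3, 8], n = 4
dx = (8 - 3) / 4 = 5/4
Left endpoints: [3, 17/4, 11/2, 27/4]
f values: [27, 867/16, 363/4, 2187/16]
Sum = dx * (sum of f values)
= 5/4 * 2469/8
= 12345/32 ≈ 385.78

385.78


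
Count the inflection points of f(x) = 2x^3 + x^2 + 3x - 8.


Inflection points occur where f''(x) = 0 and concavity changes.
f(x) = 2x^3 + x^2 + 3x - 8
f'(x) = 6x^2 + 2x + 3
f''(x) = 12x + 2
Set f''(x) = 0:
12x + 2 = 0
x = -2 / 12 = -1/6
Since f''(x) is linear (degree 1), it changes sign at this point.
Therefore there is exactly 1 inflection point.

1


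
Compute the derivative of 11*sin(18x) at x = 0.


Apply the chain rule to differentiate 11*sin(18x):
d/dx [11*sin(18x)]
= 11 * cos(18x) * d/dx(18x)
= 11 * 18 * cos(18x)
= 198 * cos(18x)
Evaluate at x = 0:
= 198 * cos(0)
= 198 * 1
= 198

198


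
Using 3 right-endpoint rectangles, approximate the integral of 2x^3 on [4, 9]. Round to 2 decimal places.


Right Riemann sum uses right endpoints of each subinterval.
Interval: [4, 9], n = 3
dx = (9 - 4) / 3 = 5/3
Right endpoints: [17/3, 22/3, 9]
f values: [9826/27, 21296/27, 1458]
Sum = dx * (sum of f values)
= 5/3 * 7832/3
= 39160/9 ≈ 4351.11

4351.11


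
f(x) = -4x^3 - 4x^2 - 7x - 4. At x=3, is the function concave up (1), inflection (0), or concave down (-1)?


Concavity is determined by the sign of f''(x).
f(x) = -4x^3 - 4x^2 - 7x - 4
f'(x) = -12x^2 - 8x - 7
f''(x) = -24x - 8
f''(3) = -24 * 3 - 8
= -72 - 8
= -80
Since f''(3) < 0, the function is concave down (-1)

-1


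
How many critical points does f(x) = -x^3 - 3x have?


Find where f'(x) = 0:
f(x) = -x^3 - 3x
f'(x) = -3x^2 - 3
This is a quadratic in x. Use the discriminant to count real roots.
Discriminant = (0)^2 - 4 * (-3) * (-3)
= 0 - 36
= -36
Since discriminant < 0, f'(x) = 0 has no real solutions.
Number of critical points: 0

0


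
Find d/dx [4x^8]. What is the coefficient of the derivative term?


We apply the power rule: d/dx [ax^n] = a*n * x^(n-1)
d/dx [4x^8]
= 4 * 8 * x^(8-1)
= 32x^7
The coefficient is 32

32


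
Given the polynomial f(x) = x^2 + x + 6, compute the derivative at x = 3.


Differentiate term by term using power and sum rules:
f(x) = x^2 + x + 6
f'(x) = 2x + 1
Substitute x = 3:
f'(3) = 2 * 3 + 1
= 6 + 1
= 7

7


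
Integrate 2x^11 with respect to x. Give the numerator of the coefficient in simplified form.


Apply the power rule for integration:
integral of ax^n dx = a/(n+1) * x^(n+1) + C
integral of 2x^11 dx
= 2/12 * x^12 + C
= 1/6 * x^12 + C
The coefficient in lowest terms is 1/6, and its numerator is 1

1


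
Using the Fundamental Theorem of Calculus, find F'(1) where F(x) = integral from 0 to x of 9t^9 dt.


By the Fundamental Theorem of Calculus (Part 1):
If F(x) = integral from 0 to x of f(t) dt, then F'(x) = f(x)
Here f(t) = 9t^9
So F'(x) = 9x^9
Evaluate at x = 1:
F'(1) = 9 * 1^9
= 9 * 1
= 9

9


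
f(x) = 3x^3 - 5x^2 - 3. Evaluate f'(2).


Differentiate f(x) = 3x^3 - 5x^2 - 3 term by term:
f'(x) = 9x^2 - 10x
Substitute x = 2:
f'(2) = 9 * 2^2 - 10 * 2 + 0
= 36 - 20 + 0
= 16

16


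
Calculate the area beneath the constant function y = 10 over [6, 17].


The area under a constant function y = 10 is a rectangle.
Width = 17 - 6 = 11
Height = 10
Area = width * height
= 11 * 10
= 110

110


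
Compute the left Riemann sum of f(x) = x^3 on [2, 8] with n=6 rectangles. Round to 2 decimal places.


Left Riemann sum uses left endpoints of each subinterval.
Interval: [2, 8], n = 6
dx = (8 - 2) / 6 = 1
Left endpoints: [2, 3, 4, 5, 6, 7]
f values: [8, 27, 64, 125, 216, 343]
Sum = dx * (sum of f values)
= 1 * 783
= 783 = 783.00

783.00


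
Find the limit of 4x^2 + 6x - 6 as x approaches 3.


Since polynomials are continuous, we use direct substitution.
lim(x->3) of 4x^2 + 6x - 6
= 4 * 3^2 + 6 * 3 - 6
= 36 + 18 - 6
= 48

48


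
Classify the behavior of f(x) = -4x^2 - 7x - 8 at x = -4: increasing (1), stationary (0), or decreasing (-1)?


Compute f'(x) to determine behavior:
f'(x) = -8x - 7
f'(-4) = -8 * (-4) - 7
= 32 - 7
= 25
Since f'(-4) > 0, the function is increasing (1)

1


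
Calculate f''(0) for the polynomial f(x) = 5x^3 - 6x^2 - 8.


First derivative:
f'(x) = 15x^2 - 12x
Second derivative:
f''(x) = 30x - 12
Substitute x = 0:
f''(0) = 30 * 0 - 12
= 0 - 12
= -12

-12


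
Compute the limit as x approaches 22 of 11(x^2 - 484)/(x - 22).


Direct substitution gives 0/0, so we factor the numerator.
Factor: 11(x^2 - 484) = 11 * (x - 22)(x + 22)
Cancel the common factor (x - 22):
11(x^2 - 484)/(x - 22) = 11 * (x + 22)
Now substitute x = 22:
= 11 * (22 + 22) = 484

484


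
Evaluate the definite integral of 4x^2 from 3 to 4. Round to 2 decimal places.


Find the antiderivative of 4x^2:
F(x) = 4/3 * x^3
Apply the Fundamental Theorem of Calculus:
F(4) - F(3)
= 4/3 * 4^3 - 4/3 * 3^3
= 4/3 * (64 - 27)
= 4/3 * 37
= 148/3 ≈ 49.33

49.33


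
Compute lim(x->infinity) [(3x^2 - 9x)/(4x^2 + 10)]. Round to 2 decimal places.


For limits at infinity with equal-degree polynomials,
we compare leading coefficients.
Numerator leading term: 3x^2
Denominator leading term: 4x^2
Divide both by x^2:
lim = (3 - 9/x) / (4 + 10/x^2)
As x -> infinity, the 1/x and 1/x^2 terms vanish:
= 3/4 = 0.75

0.75


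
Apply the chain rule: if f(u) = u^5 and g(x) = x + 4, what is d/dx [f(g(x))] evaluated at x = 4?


Using the chain rule: (f(g(x)))' = f'(g(x)) * g'(x)
First, find g(4):
g(4) = 1 * 4 + 4 = 8
Next, f'(u) = 5u^4
And g'(x) = 1
So f'(g(4)) * g'(4)
= 5 * 8^4 * 1
= 5 * 4096 * 1
= 20480

20480


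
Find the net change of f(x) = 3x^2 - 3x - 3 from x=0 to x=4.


Net change = f(b) - f(a)
f(x) = 3x^2 - 3x - 3
Compute f(4):
f(4) = 3 * 4^2 - 3 * 4 - 3
= 48 - 12 - 3
= 33
Compute f(0):
f(0) = 3 * 0^2 - 3 * 0 - 3
= 0 + 0 - 3
= -3
Net change = 33 - (-3) = 36

36


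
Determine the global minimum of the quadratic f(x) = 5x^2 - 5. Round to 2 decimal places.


For a quadratic f(x) = ax^2 + bx + c with a > 0, the minimum is at the vertex.
Vertex x-coordinate: x = -b/(2a)
x = -(0) / (2 * 5)
x = 0/10 = 0
Substitute back to find the minimum value:
f(0) = 5 * 0^2 + 0 * 0 - 5
= 0 + 0 - 5
= -5 = -5.00

-5.00
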